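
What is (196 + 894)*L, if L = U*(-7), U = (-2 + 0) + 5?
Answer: -22890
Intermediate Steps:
U = 3 (U = -2 + 5 = 3)
L = -21 (L = 3*(-7) = -21)
(196 + 894)*L = (196 + 894)*(-21) = 1090*(-21) = -22890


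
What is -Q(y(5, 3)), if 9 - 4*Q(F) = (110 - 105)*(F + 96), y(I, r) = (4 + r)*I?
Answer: 323/2 ≈ 161.50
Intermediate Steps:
y(I, r) = I*(4 + r)
Q(F) = -471/4 - 5*F/4 (Q(F) = 9/4 - (110 - 105)*(F + 96)/4 = 9/4 - 5*(96 + F)/4 = 9/4 - (480 + 5*F)/4 = 9/4 + (-120 - 5*F/4) = -471/4 - 5*F/4)
-Q(y(5, 3)) = -(-471/4 - 25*(4 + 3)/4) = -(-471/4 - 25*7/4) = -(-471/4 - 5/4*35) = -(-471/4 - 175/4) = -1*(-323/2) = 323/2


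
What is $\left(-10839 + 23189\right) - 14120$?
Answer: $-1770$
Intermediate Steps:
$\left(-10839 + 23189\right) - 14120 = 12350 - 14120 = -1770$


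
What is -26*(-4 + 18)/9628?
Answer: -91/2407 ≈ -0.037806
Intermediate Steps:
-26*(-4 + 18)/9628 = -26*14*(1/9628) = -364*1/9628 = -91/2407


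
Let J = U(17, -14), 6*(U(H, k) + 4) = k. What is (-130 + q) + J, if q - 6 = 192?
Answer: 185/3 ≈ 61.667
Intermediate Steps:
U(H, k) = -4 + k/6
q = 198 (q = 6 + 192 = 198)
J = -19/3 (J = -4 + (⅙)*(-14) = -4 - 7/3 = -19/3 ≈ -6.3333)
(-130 + q) + J = (-130 + 198) - 19/3 = 68 - 19/3 = 185/3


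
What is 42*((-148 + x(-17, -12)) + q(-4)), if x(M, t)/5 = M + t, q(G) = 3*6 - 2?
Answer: -11634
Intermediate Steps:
q(G) = 16 (q(G) = 18 - 2 = 16)
x(M, t) = 5*M + 5*t (x(M, t) = 5*(M + t) = 5*M + 5*t)
42*((-148 + x(-17, -12)) + q(-4)) = 42*((-148 + (5*(-17) + 5*(-12))) + 16) = 42*((-148 + (-85 - 60)) + 16) = 42*((-148 - 145) + 16) = 42*(-293 + 16) = 42*(-277) = -11634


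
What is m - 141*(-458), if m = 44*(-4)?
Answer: 64402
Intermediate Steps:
m = -176
m - 141*(-458) = -176 - 141*(-458) = -176 + 64578 = 64402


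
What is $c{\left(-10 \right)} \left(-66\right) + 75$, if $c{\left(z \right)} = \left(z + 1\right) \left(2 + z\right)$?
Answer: $-4677$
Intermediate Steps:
$c{\left(z \right)} = \left(1 + z\right) \left(2 + z\right)$
$c{\left(-10 \right)} \left(-66\right) + 75 = \left(2 + \left(-10\right)^{2} + 3 \left(-10\right)\right) \left(-66\right) + 75 = \left(2 + 100 - 30\right) \left(-66\right) + 75 = 72 \left(-66\right) + 75 = -4752 + 75 = -4677$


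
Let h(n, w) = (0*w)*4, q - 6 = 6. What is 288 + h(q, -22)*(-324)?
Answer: 288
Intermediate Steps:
q = 12 (q = 6 + 6 = 12)
h(n, w) = 0 (h(n, w) = 0*4 = 0)
288 + h(q, -22)*(-324) = 288 + 0*(-324) = 288 + 0 = 288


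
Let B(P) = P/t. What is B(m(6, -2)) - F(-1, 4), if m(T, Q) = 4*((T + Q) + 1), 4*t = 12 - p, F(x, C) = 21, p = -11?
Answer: -403/23 ≈ -17.522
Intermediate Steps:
t = 23/4 (t = (12 - 1*(-11))/4 = (12 + 11)/4 = (¼)*23 = 23/4 ≈ 5.7500)
m(T, Q) = 4 + 4*Q + 4*T (m(T, Q) = 4*((Q + T) + 1) = 4*(1 + Q + T) = 4 + 4*Q + 4*T)
B(P) = 4*P/23 (B(P) = P/(23/4) = P*(4/23) = 4*P/23)
B(m(6, -2)) - F(-1, 4) = 4*(4 + 4*(-2) + 4*6)/23 - 1*21 = 4*(4 - 8 + 24)/23 - 21 = (4/23)*20 - 21 = 80/23 - 21 = -403/23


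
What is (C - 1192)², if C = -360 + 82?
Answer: 2160900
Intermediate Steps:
C = -278
(C - 1192)² = (-278 - 1192)² = (-1470)² = 2160900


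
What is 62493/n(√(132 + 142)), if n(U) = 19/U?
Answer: 62493*√274/19 ≈ 54444.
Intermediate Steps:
62493/n(√(132 + 142)) = 62493/((19/(√(132 + 142)))) = 62493/((19/(√274))) = 62493/((19*(√274/274))) = 62493/((19*√274/274)) = 62493*(√274/19) = 62493*√274/19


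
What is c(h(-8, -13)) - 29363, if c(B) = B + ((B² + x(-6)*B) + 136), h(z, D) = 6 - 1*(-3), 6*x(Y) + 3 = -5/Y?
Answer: -116561/4 ≈ -29140.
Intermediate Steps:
x(Y) = -½ - 5/(6*Y) (x(Y) = -½ + (-5/Y)/6 = -½ - 5/(6*Y))
h(z, D) = 9 (h(z, D) = 6 + 3 = 9)
c(B) = 136 + B² + 23*B/36 (c(B) = B + ((B² + ((⅙)*(-5 - 3*(-6))/(-6))*B) + 136) = B + ((B² + ((⅙)*(-⅙)*(-5 + 18))*B) + 136) = B + ((B² + ((⅙)*(-⅙)*13)*B) + 136) = B + ((B² - 13*B/36) + 136) = B + (136 + B² - 13*B/36) = 136 + B² + 23*B/36)
c(h(-8, -13)) - 29363 = (136 + 9² + (23/36)*9) - 29363 = (136 + 81 + 23/4) - 29363 = 891/4 - 29363 = -116561/4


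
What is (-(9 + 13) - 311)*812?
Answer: -270396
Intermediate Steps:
(-(9 + 13) - 311)*812 = (-1*22 - 311)*812 = (-22 - 311)*812 = -333*812 = -270396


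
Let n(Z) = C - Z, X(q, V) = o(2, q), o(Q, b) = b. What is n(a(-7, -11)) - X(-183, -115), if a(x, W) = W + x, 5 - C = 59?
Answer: 147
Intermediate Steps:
C = -54 (C = 5 - 1*59 = 5 - 59 = -54)
X(q, V) = q
n(Z) = -54 - Z
n(a(-7, -11)) - X(-183, -115) = (-54 - (-11 - 7)) - 1*(-183) = (-54 - 1*(-18)) + 183 = (-54 + 18) + 183 = -36 + 183 = 147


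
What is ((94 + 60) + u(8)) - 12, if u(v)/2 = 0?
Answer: 142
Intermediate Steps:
u(v) = 0 (u(v) = 2*0 = 0)
((94 + 60) + u(8)) - 12 = ((94 + 60) + 0) - 12 = (154 + 0) - 12 = 154 - 12 = 142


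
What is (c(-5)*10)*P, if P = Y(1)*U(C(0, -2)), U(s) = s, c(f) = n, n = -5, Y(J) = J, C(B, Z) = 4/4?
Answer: -50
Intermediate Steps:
C(B, Z) = 1 (C(B, Z) = 4*(¼) = 1)
c(f) = -5
P = 1 (P = 1*1 = 1)
(c(-5)*10)*P = -5*10*1 = -50*1 = -50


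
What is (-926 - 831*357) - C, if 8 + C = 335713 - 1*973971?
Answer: 340673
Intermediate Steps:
C = -638266 (C = -8 + (335713 - 1*973971) = -8 + (335713 - 973971) = -8 - 638258 = -638266)
(-926 - 831*357) - C = (-926 - 831*357) - 1*(-638266) = (-926 - 296667) + 638266 = -297593 + 638266 = 340673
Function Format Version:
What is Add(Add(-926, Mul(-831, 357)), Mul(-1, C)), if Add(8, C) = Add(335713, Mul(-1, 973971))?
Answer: 340673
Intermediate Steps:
C = -638266 (C = Add(-8, Add(335713, Mul(-1, 973971))) = Add(-8, Add(335713, -973971)) = Add(-8, -638258) = -638266)
Add(Add(-926, Mul(-831, 357)), Mul(-1, C)) = Add(Add(-926, Mul(-831, 357)), Mul(-1, -638266)) = Add(Add(-926, -296667), 638266) = Add(-297593, 638266) = 340673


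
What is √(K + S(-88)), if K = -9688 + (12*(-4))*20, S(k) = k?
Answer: 4*I*√671 ≈ 103.61*I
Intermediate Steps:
K = -10648 (K = -9688 - 48*20 = -9688 - 960 = -10648)
√(K + S(-88)) = √(-10648 - 88) = √(-10736) = 4*I*√671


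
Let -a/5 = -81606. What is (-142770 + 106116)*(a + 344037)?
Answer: -27566263818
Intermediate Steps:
a = 408030 (a = -5*(-81606) = 408030)
(-142770 + 106116)*(a + 344037) = (-142770 + 106116)*(408030 + 344037) = -36654*752067 = -27566263818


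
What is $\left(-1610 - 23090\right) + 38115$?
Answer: $13415$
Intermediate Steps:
$\left(-1610 - 23090\right) + 38115 = -24700 + 38115 = 13415$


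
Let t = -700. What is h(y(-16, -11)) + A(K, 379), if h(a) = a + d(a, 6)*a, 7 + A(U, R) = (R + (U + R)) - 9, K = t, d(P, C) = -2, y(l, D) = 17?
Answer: 25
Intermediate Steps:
K = -700
A(U, R) = -16 + U + 2*R (A(U, R) = -7 + ((R + (U + R)) - 9) = -7 + ((R + (R + U)) - 9) = -7 + ((U + 2*R) - 9) = -7 + (-9 + U + 2*R) = -16 + U + 2*R)
h(a) = -a (h(a) = a - 2*a = -a)
h(y(-16, -11)) + A(K, 379) = -1*17 + (-16 - 700 + 2*379) = -17 + (-16 - 700 + 758) = -17 + 42 = 25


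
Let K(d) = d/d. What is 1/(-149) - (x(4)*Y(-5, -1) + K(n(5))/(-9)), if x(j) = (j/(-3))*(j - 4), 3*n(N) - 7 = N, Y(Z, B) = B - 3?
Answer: 140/1341 ≈ 0.10440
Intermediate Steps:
Y(Z, B) = -3 + B
n(N) = 7/3 + N/3
K(d) = 1
x(j) = -j*(-4 + j)/3 (x(j) = (j*(-⅓))*(-4 + j) = (-j/3)*(-4 + j) = -j*(-4 + j)/3)
1/(-149) - (x(4)*Y(-5, -1) + K(n(5))/(-9)) = 1/(-149) - (((⅓)*4*(4 - 1*4))*(-3 - 1) + 1/(-9)) = -1/149 - (((⅓)*4*(4 - 4))*(-4) + 1*(-⅑)) = -1/149 - (((⅓)*4*0)*(-4) - ⅑) = -1/149 - (0*(-4) - ⅑) = -1/149 - (0 - ⅑) = -1/149 - 1*(-⅑) = -1/149 + ⅑ = 140/1341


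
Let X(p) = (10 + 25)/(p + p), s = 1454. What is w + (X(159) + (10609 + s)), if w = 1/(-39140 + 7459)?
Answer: 121530501671/10074558 ≈ 12063.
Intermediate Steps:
X(p) = 35/(2*p) (X(p) = 35/((2*p)) = 35*(1/(2*p)) = 35/(2*p))
w = -1/31681 (w = 1/(-31681) = -1/31681 ≈ -3.1565e-5)
w + (X(159) + (10609 + s)) = -1/31681 + ((35/2)/159 + (10609 + 1454)) = -1/31681 + ((35/2)*(1/159) + 12063) = -1/31681 + (35/318 + 12063) = -1/31681 + 3836069/318 = 121530501671/10074558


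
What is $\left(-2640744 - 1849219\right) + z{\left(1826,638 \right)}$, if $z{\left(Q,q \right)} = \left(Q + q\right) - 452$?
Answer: $-4487951$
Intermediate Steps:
$z{\left(Q,q \right)} = -452 + Q + q$
$\left(-2640744 - 1849219\right) + z{\left(1826,638 \right)} = \left(-2640744 - 1849219\right) + \left(-452 + 1826 + 638\right) = -4489963 + 2012 = -4487951$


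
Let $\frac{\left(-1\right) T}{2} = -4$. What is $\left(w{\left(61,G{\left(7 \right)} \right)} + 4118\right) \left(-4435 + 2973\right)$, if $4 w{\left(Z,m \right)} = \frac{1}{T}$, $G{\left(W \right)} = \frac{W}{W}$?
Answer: $- \frac{96328987}{16} \approx -6.0206 \cdot 10^{6}$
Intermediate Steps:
$T = 8$ ($T = \left(-2\right) \left(-4\right) = 8$)
$G{\left(W \right)} = 1$
$w{\left(Z,m \right)} = \frac{1}{32}$ ($w{\left(Z,m \right)} = \frac{1}{4 \cdot 8} = \frac{1}{4} \cdot \frac{1}{8} = \frac{1}{32}$)
$\left(w{\left(61,G{\left(7 \right)} \right)} + 4118\right) \left(-4435 + 2973\right) = \left(\frac{1}{32} + 4118\right) \left(-4435 + 2973\right) = \frac{131777}{32} \left(-1462\right) = - \frac{96328987}{16}$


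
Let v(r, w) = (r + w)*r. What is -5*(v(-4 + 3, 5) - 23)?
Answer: 135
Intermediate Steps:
v(r, w) = r*(r + w)
-5*(v(-4 + 3, 5) - 23) = -5*((-4 + 3)*((-4 + 3) + 5) - 23) = -5*(-(-1 + 5) - 23) = -5*(-1*4 - 23) = -5*(-4 - 23) = -5*(-27) = 135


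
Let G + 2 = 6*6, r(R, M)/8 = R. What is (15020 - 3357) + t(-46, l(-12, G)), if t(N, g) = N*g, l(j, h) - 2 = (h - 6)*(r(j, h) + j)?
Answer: 150675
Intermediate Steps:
r(R, M) = 8*R
G = 34 (G = -2 + 6*6 = -2 + 36 = 34)
l(j, h) = 2 + 9*j*(-6 + h) (l(j, h) = 2 + (h - 6)*(8*j + j) = 2 + (-6 + h)*(9*j) = 2 + 9*j*(-6 + h))
(15020 - 3357) + t(-46, l(-12, G)) = (15020 - 3357) - 46*(2 - 54*(-12) + 9*34*(-12)) = 11663 - 46*(2 + 648 - 3672) = 11663 - 46*(-3022) = 11663 + 139012 = 150675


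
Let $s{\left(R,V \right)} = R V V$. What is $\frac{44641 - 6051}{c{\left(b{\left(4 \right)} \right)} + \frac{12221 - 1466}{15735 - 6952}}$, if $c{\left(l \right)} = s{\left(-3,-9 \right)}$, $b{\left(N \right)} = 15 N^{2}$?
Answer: $- \frac{169467985}{1061757} \approx -159.61$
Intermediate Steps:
$s{\left(R,V \right)} = R V^{2}$
$c{\left(l \right)} = -243$ ($c{\left(l \right)} = - 3 \left(-9\right)^{2} = \left(-3\right) 81 = -243$)
$\frac{44641 - 6051}{c{\left(b{\left(4 \right)} \right)} + \frac{12221 - 1466}{15735 - 6952}} = \frac{44641 - 6051}{-243 + \frac{12221 - 1466}{15735 - 6952}} = \frac{38590}{-243 + \frac{10755}{8783}} = \frac{38590}{- \frac{2123514}{8783}} = 38590 \left(- \frac{8783}{2123514}\right) = - \frac{169467985}{1061757}$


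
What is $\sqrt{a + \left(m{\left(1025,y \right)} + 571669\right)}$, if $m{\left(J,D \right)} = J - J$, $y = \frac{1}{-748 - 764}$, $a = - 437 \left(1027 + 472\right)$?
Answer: $3 i \sqrt{9266} \approx 288.78 i$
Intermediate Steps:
$a = -655063$ ($a = \left(-437\right) 1499 = -655063$)
$y = - \frac{1}{1512}$ ($y = \frac{1}{-1512} = - \frac{1}{1512} \approx -0.00066138$)
$m{\left(J,D \right)} = 0$
$\sqrt{a + \left(m{\left(1025,y \right)} + 571669\right)} = \sqrt{-655063 + \left(0 + 571669\right)} = \sqrt{-655063 + 571669} = \sqrt{-83394} = 3 i \sqrt{9266}$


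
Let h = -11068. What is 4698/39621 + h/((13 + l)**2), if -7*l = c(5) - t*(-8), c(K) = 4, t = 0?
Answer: -7150725670/99963783 ≈ -71.533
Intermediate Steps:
l = -4/7 (l = -(4 - 0*(-8))/7 = -(4 - 1*0)/7 = -(4 + 0)/7 = -1/7*4 = -4/7 ≈ -0.57143)
4698/39621 + h/((13 + l)**2) = 4698/39621 - 11068/(13 - 4/7)**2 = 4698*(1/39621) - 11068/((87/7)**2) = 1566/13207 - 11068/7569/49 = 1566/13207 - 11068*49/7569 = 1566/13207 - 542332/7569 = -7150725670/99963783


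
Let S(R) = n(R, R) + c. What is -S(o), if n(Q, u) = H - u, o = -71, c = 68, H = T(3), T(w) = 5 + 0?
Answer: -144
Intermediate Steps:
T(w) = 5
H = 5
n(Q, u) = 5 - u
S(R) = 73 - R (S(R) = (5 - R) + 68 = 73 - R)
-S(o) = -(73 - 1*(-71)) = -(73 + 71) = -1*144 = -144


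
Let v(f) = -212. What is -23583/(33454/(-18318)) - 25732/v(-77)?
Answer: 268730924/20617 ≈ 13034.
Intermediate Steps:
-23583/(33454/(-18318)) - 25732/v(-77) = -23583/(33454/(-18318)) - 25732/(-212) = -23583/(33454*(-1/18318)) - 25732*(-1/212) = -23583/(-389/213) + 6433/53 = -23583*(-213/389) + 6433/53 = 5023179/389 + 6433/53 = 268730924/20617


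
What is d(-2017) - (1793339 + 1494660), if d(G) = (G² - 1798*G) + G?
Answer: 4404839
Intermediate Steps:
d(G) = G² - 1797*G
d(-2017) - (1793339 + 1494660) = -2017*(-1797 - 2017) - (1793339 + 1494660) = -2017*(-3814) - 1*3287999 = 7692838 - 3287999 = 4404839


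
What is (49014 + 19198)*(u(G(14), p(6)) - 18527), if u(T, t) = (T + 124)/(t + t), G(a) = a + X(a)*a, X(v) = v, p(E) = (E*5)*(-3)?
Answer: -56875063282/45 ≈ -1.2639e+9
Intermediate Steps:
p(E) = -15*E (p(E) = (5*E)*(-3) = -15*E)
G(a) = a + a² (G(a) = a + a*a = a + a²)
u(T, t) = (124 + T)/(2*t) (u(T, t) = (124 + T)/((2*t)) = (124 + T)*(1/(2*t)) = (124 + T)/(2*t))
(49014 + 19198)*(u(G(14), p(6)) - 18527) = (49014 + 19198)*((124 + 14*(1 + 14))/(2*((-15*6))) - 18527) = 68212*((½)*(124 + 14*15)/(-90) - 18527) = 68212*((½)*(-1/90)*(124 + 210) - 18527) = 68212*((½)*(-1/90)*334 - 18527) = 68212*(-167/90 - 18527) = 68212*(-1667597/90) = -56875063282/45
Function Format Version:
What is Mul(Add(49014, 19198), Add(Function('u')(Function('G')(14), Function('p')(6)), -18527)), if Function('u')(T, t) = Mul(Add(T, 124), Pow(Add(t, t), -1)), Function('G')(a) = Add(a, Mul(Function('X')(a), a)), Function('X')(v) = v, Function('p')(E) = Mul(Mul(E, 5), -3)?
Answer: Rational(-56875063282, 45) ≈ -1.2639e+9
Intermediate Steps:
Function('p')(E) = Mul(-15, E) (Function('p')(E) = Mul(Mul(5, E), -3) = Mul(-15, E))
Function('G')(a) = Add(a, Pow(a, 2)) (Function('G')(a) = Add(a, Mul(a, a)) = Add(a, Pow(a, 2)))
Function('u')(T, t) = Mul(Rational(1, 2), Pow(t, -1), Add(124, T)) (Function('u')(T, t) = Mul(Add(124, T), Pow(Mul(2, t), -1)) = Mul(Add(124, T), Mul(Rational(1, 2), Pow(t, -1))) = Mul(Rational(1, 2), Pow(t, -1), Add(124, T)))
Mul(Add(49014, 19198), Add(Function('u')(Function('G')(14), Function('p')(6)), -18527)) = Mul(Add(49014, 19198), Add(Mul(Rational(1, 2), Pow(Mul(-15, 6), -1), Add(124, Mul(14, Add(1, 14)))), -18527)) = Mul(68212, Add(Mul(Rational(1, 2), Pow(-90, -1), Add(124, Mul(14, 15))), -18527)) = Mul(68212, Add(Mul(Rational(1, 2), Rational(-1, 90), Add(124, 210)), -18527)) = Mul(68212, Add(Mul(Rational(1, 2), Rational(-1, 90), 334), -18527)) = Mul(68212, Add(Rational(-167, 90), -18527)) = Mul(68212, Rational(-1667597, 90)) = Rational(-56875063282, 45)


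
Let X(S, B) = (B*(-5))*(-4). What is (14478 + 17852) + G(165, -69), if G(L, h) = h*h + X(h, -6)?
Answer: 36971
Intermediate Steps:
X(S, B) = 20*B (X(S, B) = -5*B*(-4) = 20*B)
G(L, h) = -120 + h**2 (G(L, h) = h*h + 20*(-6) = h**2 - 120 = -120 + h**2)
(14478 + 17852) + G(165, -69) = (14478 + 17852) + (-120 + (-69)**2) = 32330 + (-120 + 4761) = 32330 + 4641 = 36971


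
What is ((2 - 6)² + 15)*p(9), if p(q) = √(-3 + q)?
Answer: 31*√6 ≈ 75.934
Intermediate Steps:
((2 - 6)² + 15)*p(9) = ((2 - 6)² + 15)*√(-3 + 9) = ((-4)² + 15)*√6 = (16 + 15)*√6 = 31*√6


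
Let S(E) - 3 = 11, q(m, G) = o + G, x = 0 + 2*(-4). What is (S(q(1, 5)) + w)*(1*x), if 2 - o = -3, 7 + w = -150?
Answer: 1144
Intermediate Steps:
w = -157 (w = -7 - 150 = -157)
o = 5 (o = 2 - 1*(-3) = 2 + 3 = 5)
x = -8 (x = 0 - 8 = -8)
q(m, G) = 5 + G
S(E) = 14 (S(E) = 3 + 11 = 14)
(S(q(1, 5)) + w)*(1*x) = (14 - 157)*(1*(-8)) = -143*(-8) = 1144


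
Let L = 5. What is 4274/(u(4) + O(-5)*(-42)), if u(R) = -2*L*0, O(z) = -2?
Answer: 2137/42 ≈ 50.881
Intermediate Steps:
u(R) = 0 (u(R) = -2*5*0 = -10*0 = 0)
4274/(u(4) + O(-5)*(-42)) = 4274/(0 - 2*(-42)) = 4274/(0 + 84) = 4274/84 = 4274*(1/84) = 2137/42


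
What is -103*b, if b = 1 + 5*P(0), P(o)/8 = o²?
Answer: -103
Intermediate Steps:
P(o) = 8*o²
b = 1 (b = 1 + 5*(8*0²) = 1 + 5*(8*0) = 1 + 5*0 = 1 + 0 = 1)
-103*b = -103*1 = -103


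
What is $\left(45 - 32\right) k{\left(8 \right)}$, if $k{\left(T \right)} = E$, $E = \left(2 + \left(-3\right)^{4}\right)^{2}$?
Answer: $89557$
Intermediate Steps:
$E = 6889$ ($E = \left(2 + 81\right)^{2} = 83^{2} = 6889$)
$k{\left(T \right)} = 6889$
$\left(45 - 32\right) k{\left(8 \right)} = \left(45 - 32\right) 6889 = 13 \cdot 6889 = 89557$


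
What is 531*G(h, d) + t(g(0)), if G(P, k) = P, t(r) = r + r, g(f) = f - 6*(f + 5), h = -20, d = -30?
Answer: -10680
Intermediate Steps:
g(f) = -30 - 5*f (g(f) = f - 6*(5 + f) = f + (-30 - 6*f) = -30 - 5*f)
t(r) = 2*r
531*G(h, d) + t(g(0)) = 531*(-20) + 2*(-30 - 5*0) = -10620 + 2*(-30 + 0) = -10620 + 2*(-30) = -10620 - 60 = -10680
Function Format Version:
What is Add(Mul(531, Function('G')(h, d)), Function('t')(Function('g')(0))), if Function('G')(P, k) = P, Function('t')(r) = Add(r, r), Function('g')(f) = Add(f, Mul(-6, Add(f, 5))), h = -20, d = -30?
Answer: -10680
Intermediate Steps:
Function('g')(f) = Add(-30, Mul(-5, f)) (Function('g')(f) = Add(f, Mul(-6, Add(5, f))) = Add(f, Add(-30, Mul(-6, f))) = Add(-30, Mul(-5, f)))
Function('t')(r) = Mul(2, r)
Add(Mul(531, Function('G')(h, d)), Function('t')(Function('g')(0))) = Add(Mul(531, -20), Mul(2, Add(-30, Mul(-5, 0)))) = Add(-10620, Mul(2, Add(-30, 0))) = Add(-10620, Mul(2, -30)) = Add(-10620, -60) = -10680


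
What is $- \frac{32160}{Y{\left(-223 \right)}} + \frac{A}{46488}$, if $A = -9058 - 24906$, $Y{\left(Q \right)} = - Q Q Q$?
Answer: $- \frac{94535276917}{128882947674} \approx -0.7335$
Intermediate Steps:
$Y{\left(Q \right)} = - Q^{3}$ ($Y{\left(Q \right)} = - Q^{2} Q = - Q^{3}$)
$A = -33964$ ($A = -9058 - 24906 = -33964$)
$- \frac{32160}{Y{\left(-223 \right)}} + \frac{A}{46488} = - \frac{32160}{\left(-1\right) \left(-223\right)^{3}} - \frac{33964}{46488} = - \frac{32160}{\left(-1\right) \left(-11089567\right)} - \frac{8491}{11622} = - \frac{32160}{11089567} - \frac{8491}{11622} = - \frac{94535276917}{128882947674}$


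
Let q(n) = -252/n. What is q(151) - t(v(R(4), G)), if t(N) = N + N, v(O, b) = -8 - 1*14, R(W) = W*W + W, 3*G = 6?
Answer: 6392/151 ≈ 42.331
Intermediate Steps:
G = 2 (G = (1/3)*6 = 2)
R(W) = W + W**2 (R(W) = W**2 + W = W + W**2)
v(O, b) = -22 (v(O, b) = -8 - 14 = -22)
t(N) = 2*N
q(151) - t(v(R(4), G)) = -252/151 - 2*(-22) = -252*1/151 - 1*(-44) = -252/151 + 44 = 6392/151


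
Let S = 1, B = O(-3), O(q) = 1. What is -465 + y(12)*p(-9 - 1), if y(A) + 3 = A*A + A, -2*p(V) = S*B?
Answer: -1083/2 ≈ -541.50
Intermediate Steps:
B = 1
p(V) = -1/2
y(A) = -3 + A + A**2 (y(A) = -3 + (A*A + A) = -3 + (A**2 + A) = -3 + (A + A**2) = -3 + A + A**2)
-465 + y(12)*p(-9 - 1) = -465 + (-3 + 12 + 12**2)*(-1/2) = -465 + (-3 + 12 + 144)*(-1/2) = -465 + 153*(-1/2) = -465 - 153/2 = -1083/2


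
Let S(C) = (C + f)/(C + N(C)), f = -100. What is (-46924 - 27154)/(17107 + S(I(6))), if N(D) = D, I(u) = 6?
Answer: -444468/102595 ≈ -4.3323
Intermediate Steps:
S(C) = (-100 + C)/(2*C) (S(C) = (C - 100)/(C + C) = (-100 + C)/((2*C)) = (-100 + C)*(1/(2*C)) = (-100 + C)/(2*C))
(-46924 - 27154)/(17107 + S(I(6))) = (-46924 - 27154)/(17107 + (1/2)*(-100 + 6)/6) = -74078/(17107 + (1/2)*(1/6)*(-94)) = -74078/(17107 - 47/6) = -74078/102595/6 = -74078*6/102595 = -444468/102595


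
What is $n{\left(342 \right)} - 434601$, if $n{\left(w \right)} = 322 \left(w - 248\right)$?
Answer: $-404333$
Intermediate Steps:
$n{\left(w \right)} = -79856 + 322 w$ ($n{\left(w \right)} = 322 \left(-248 + w\right) = -79856 + 322 w$)
$n{\left(342 \right)} - 434601 = \left(-79856 + 322 \cdot 342\right) - 434601 = \left(-79856 + 110124\right) - 434601 = 30268 - 434601 = -404333$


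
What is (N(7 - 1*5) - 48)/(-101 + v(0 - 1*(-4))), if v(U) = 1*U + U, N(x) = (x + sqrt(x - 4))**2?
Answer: 46/93 - 4*I*sqrt(2)/93 ≈ 0.49462 - 0.060826*I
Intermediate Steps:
N(x) = (x + sqrt(-4 + x))**2
v(U) = 2*U (v(U) = U + U = 2*U)
(N(7 - 1*5) - 48)/(-101 + v(0 - 1*(-4))) = (((7 - 1*5) + sqrt(-4 + (7 - 1*5)))**2 - 48)/(-101 + 2*(0 - 1*(-4))) = (((7 - 5) + sqrt(-4 + (7 - 5)))**2 - 48)/(-101 + 2*(0 + 4)) = ((2 + sqrt(-4 + 2))**2 - 48)/(-101 + 2*4) = ((2 + sqrt(-2))**2 - 48)/(-101 + 8) = ((2 + I*sqrt(2))**2 - 48)/(-93) = (-48 + (2 + I*sqrt(2))**2)*(-1/93) = 16/31 - (2 + I*sqrt(2))**2/93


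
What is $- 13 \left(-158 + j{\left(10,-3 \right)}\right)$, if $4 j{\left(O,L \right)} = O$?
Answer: $\frac{4043}{2} \approx 2021.5$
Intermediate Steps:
$j{\left(O,L \right)} = \frac{O}{4}$
$- 13 \left(-158 + j{\left(10,-3 \right)}\right) = - 13 \left(-158 + \frac{1}{4} \cdot 10\right) = - 13 \left(-158 + \frac{5}{2}\right) = \left(-13\right) \left(- \frac{311}{2}\right) = \frac{4043}{2}$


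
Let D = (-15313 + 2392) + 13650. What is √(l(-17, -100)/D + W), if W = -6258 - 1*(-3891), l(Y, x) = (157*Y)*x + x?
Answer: 101*I*√143/27 ≈ 44.733*I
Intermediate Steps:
l(Y, x) = x + 157*Y*x (l(Y, x) = 157*Y*x + x = x + 157*Y*x)
D = 729 (D = -12921 + 13650 = 729)
W = -2367 (W = -6258 + 3891 = -2367)
√(l(-17, -100)/D + W) = √(-100*(1 + 157*(-17))/729 - 2367) = √(-100*(1 - 2669)*(1/729) - 2367) = √(-100*(-2668)*(1/729) - 2367) = √(266800*(1/729) - 2367) = √(266800/729 - 2367) = √(-1458743/729) = 101*I*√143/27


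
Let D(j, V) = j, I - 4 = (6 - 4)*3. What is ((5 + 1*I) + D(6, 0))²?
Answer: 441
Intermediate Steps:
I = 10 (I = 4 + (6 - 4)*3 = 4 + 2*3 = 4 + 6 = 10)
((5 + 1*I) + D(6, 0))² = ((5 + 1*10) + 6)² = ((5 + 10) + 6)² = (15 + 6)² = 21² = 441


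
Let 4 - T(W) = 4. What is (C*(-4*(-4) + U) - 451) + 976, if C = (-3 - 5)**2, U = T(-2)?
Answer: 1549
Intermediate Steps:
T(W) = 0 (T(W) = 4 - 1*4 = 4 - 4 = 0)
U = 0
C = 64 (C = (-8)**2 = 64)
(C*(-4*(-4) + U) - 451) + 976 = (64*(-4*(-4) + 0) - 451) + 976 = (64*(16 + 0) - 451) + 976 = (64*16 - 451) + 976 = (1024 - 451) + 976 = 573 + 976 = 1549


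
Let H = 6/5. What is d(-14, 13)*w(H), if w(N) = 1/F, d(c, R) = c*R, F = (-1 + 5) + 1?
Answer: -182/5 ≈ -36.400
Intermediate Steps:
F = 5 (F = 4 + 1 = 5)
d(c, R) = R*c
H = 6/5 (H = 6*(1/5) = 6/5 ≈ 1.2000)
w(N) = 1/5
d(-14, 13)*w(H) = (13*(-14))*(1/5) = -182*1/5 = -182/5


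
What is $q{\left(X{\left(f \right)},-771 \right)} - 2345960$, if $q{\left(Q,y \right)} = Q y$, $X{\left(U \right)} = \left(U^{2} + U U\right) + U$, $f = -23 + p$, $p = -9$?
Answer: $-3900296$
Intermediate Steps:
$f = -32$ ($f = -23 - 9 = -32$)
$X{\left(U \right)} = U + 2 U^{2}$ ($X{\left(U \right)} = \left(U^{2} + U^{2}\right) + U = 2 U^{2} + U = U + 2 U^{2}$)
$q{\left(X{\left(f \right)},-771 \right)} - 2345960 = - 32 \left(1 + 2 \left(-32\right)\right) \left(-771\right) - 2345960 = - 32 \left(1 - 64\right) \left(-771\right) - 2345960 = \left(-32\right) \left(-63\right) \left(-771\right) - 2345960 = 2016 \left(-771\right) - 2345960 = -1554336 - 2345960 = -3900296$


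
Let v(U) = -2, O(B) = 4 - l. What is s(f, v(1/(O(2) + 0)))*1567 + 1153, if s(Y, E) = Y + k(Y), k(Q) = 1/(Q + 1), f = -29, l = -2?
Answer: -1241687/28 ≈ -44346.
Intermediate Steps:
O(B) = 6 (O(B) = 4 - 1*(-2) = 4 + 2 = 6)
k(Q) = 1/(1 + Q)
s(Y, E) = Y + 1/(1 + Y)
s(f, v(1/(O(2) + 0)))*1567 + 1153 = ((1 - 29*(1 - 29))/(1 - 29))*1567 + 1153 = ((1 - 29*(-28))/(-28))*1567 + 1153 = -(1 + 812)/28*1567 + 1153 = -1/28*813*1567 + 1153 = -813/28*1567 + 1153 = -1273971/28 + 1153 = -1241687/28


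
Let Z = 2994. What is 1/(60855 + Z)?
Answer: 1/63849 ≈ 1.5662e-5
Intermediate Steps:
1/(60855 + Z) = 1/(60855 + 2994) = 1/63849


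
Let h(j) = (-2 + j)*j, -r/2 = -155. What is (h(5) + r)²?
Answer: 105625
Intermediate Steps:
r = 310 (r = -2*(-155) = 310)
h(j) = j*(-2 + j)
(h(5) + r)² = (5*(-2 + 5) + 310)² = (5*3 + 310)² = (15 + 310)² = 325² = 105625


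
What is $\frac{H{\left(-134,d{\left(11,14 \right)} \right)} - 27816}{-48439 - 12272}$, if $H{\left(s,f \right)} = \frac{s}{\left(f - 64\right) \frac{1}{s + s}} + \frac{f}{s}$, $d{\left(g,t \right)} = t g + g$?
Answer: $\frac{371666201}{821662674} \approx 0.45233$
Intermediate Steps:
$d{\left(g,t \right)} = g + g t$ ($d{\left(g,t \right)} = g t + g = g + g t$)
$H{\left(s,f \right)} = \frac{f}{s} + \frac{2 s^{2}}{-64 + f}$ ($H{\left(s,f \right)} = \frac{s}{\left(-64 + f\right) \frac{1}{2 s}} + \frac{f}{s} = \frac{s}{\frac{1}{2} \frac{1}{s} \left(-64 + f\right)} + \frac{f}{s} = s \frac{2 s}{-64 + f} + \frac{f}{s} = \frac{2 s^{2}}{-64 + f} + \frac{f}{s} = \frac{f}{s} + \frac{2 s^{2}}{-64 + f}$)
$\frac{H{\left(-134,d{\left(11,14 \right)} \right)} - 27816}{-48439 - 12272} = \frac{\frac{\left(11 \left(1 + 14\right)\right)^{2} - 64 \cdot 11 \left(1 + 14\right) + 2 \left(-134\right)^{3}}{\left(-134\right) \left(-64 + 11 \left(1 + 14\right)\right)} - 27816}{-48439 - 12272} = \frac{- \frac{\left(11 \cdot 15\right)^{2} - 64 \cdot 11 \cdot 15 + 2 \left(-2406104\right)}{134 \left(-64 + 11 \cdot 15\right)} - 27816}{-60711} = \left(- \frac{165^{2} - 10560 - 4812208}{134 \left(-64 + 165\right)} - 27816\right) \left(- \frac{1}{60711}\right) = \left(- \frac{27225 - 10560 - 4812208}{134 \cdot 101} - 27816\right) \left(- \frac{1}{60711}\right) = \left(\left(- \frac{1}{134}\right) \frac{1}{101} \left(-4795543\right) - 27816\right) \left(- \frac{1}{60711}\right) = \left(\frac{4795543}{13534} - 27816\right) \left(- \frac{1}{60711}\right) = \left(- \frac{371666201}{13534}\right) \left(- \frac{1}{60711}\right) = \frac{371666201}{821662674}$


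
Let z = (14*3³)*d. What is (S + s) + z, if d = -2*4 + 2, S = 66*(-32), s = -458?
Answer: -4838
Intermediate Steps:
S = -2112
d = -6 (d = -8 + 2 = -6)
z = -2268 (z = (14*3³)*(-6) = (14*27)*(-6) = 378*(-6) = -2268)
(S + s) + z = (-2112 - 458) - 2268 = -2570 - 2268 = -4838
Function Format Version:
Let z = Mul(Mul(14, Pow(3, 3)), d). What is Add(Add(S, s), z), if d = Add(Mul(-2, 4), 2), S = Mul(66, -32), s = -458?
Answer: -4838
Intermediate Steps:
S = -2112
d = -6 (d = Add(-8, 2) = -6)
z = -2268 (z = Mul(Mul(14, Pow(3, 3)), -6) = Mul(Mul(14, 27), -6) = Mul(378, -6) = -2268)
Add(Add(S, s), z) = Add(Add(-2112, -458), -2268) = Add(-2570, -2268) = -4838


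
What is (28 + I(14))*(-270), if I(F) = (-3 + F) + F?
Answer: -14310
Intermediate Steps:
I(F) = -3 + 2*F
(28 + I(14))*(-270) = (28 + (-3 + 2*14))*(-270) = (28 + (-3 + 28))*(-270) = (28 + 25)*(-270) = 53*(-270) = -14310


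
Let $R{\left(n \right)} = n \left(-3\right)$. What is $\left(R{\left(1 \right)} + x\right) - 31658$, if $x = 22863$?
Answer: $-8798$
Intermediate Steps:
$R{\left(n \right)} = - 3 n$
$\left(R{\left(1 \right)} + x\right) - 31658 = \left(\left(-3\right) 1 + 22863\right) - 31658 = \left(-3 + 22863\right) - 31658 = 22860 - 31658 = -8798$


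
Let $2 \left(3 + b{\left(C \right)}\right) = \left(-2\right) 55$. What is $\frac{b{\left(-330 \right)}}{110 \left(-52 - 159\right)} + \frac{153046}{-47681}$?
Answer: $- \frac{1774716081}{553338005} \approx -3.2073$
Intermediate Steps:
$b{\left(C \right)} = -58$ ($b{\left(C \right)} = -3 + \frac{\left(-2\right) 55}{2} = -3 + \frac{1}{2} \left(-110\right) = -3 - 55 = -58$)
$\frac{b{\left(-330 \right)}}{110 \left(-52 - 159\right)} + \frac{153046}{-47681} = - \frac{58}{110 \left(-52 - 159\right)} + \frac{153046}{-47681} = - \frac{58}{110 \left(-211\right)} + 153046 \left(- \frac{1}{47681}\right) = - \frac{58}{-23210} - \frac{153046}{47681} = \left(-58\right) \left(- \frac{1}{23210}\right) - \frac{153046}{47681} = \frac{29}{11605} - \frac{153046}{47681} = - \frac{1774716081}{553338005}$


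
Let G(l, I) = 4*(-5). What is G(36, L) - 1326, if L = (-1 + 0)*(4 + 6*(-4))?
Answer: -1346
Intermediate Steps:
L = 20 (L = -(4 - 24) = -1*(-20) = 20)
G(l, I) = -20
G(36, L) - 1326 = -20 - 1326 = -1346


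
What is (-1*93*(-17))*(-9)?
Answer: -14229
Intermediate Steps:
(-1*93*(-17))*(-9) = -93*(-17)*(-9) = 1581*(-9) = -14229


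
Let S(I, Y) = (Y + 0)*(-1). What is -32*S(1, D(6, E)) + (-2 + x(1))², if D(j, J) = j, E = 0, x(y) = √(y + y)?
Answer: 198 - 4*√2 ≈ 192.34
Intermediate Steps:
x(y) = √2*√y (x(y) = √(2*y) = √2*√y)
S(I, Y) = -Y (S(I, Y) = Y*(-1) = -Y)
-32*S(1, D(6, E)) + (-2 + x(1))² = -(-32)*6 + (-2 + √2*√1)² = -32*(-6) + (-2 + √2*1)² = 192 + (-2 + √2)²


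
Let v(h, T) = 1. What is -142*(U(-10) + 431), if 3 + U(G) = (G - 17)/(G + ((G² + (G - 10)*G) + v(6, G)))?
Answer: -5893994/97 ≈ -60763.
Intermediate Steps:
U(G) = -3 + (-17 + G)/(1 + G + G² + G*(-10 + G)) (U(G) = -3 + (G - 17)/(G + ((G² + (G - 10)*G) + 1)) = -3 + (-17 + G)/(G + ((G² + (-10 + G)*G) + 1)) = -3 + (-17 + G)/(G + ((G² + G*(-10 + G)) + 1)) = -3 + (-17 + G)/(G + (1 + G² + G*(-10 + G))) = -3 + (-17 + G)/(1 + G + G² + G*(-10 + G)))
-142*(U(-10) + 431) = -142*(2*(-10 - 3*(-10)² + 14*(-10))/(1 - 9*(-10) + 2*(-10)²) + 431) = -142*(2*(-10 - 3*100 - 140)/(1 + 90 + 2*100) + 431) = -142*(2*(-10 - 300 - 140)/(1 + 90 + 200) + 431) = -142*(2*(-450)/291 + 431) = -142*(2*(1/291)*(-450) + 431) = -142*(-300/97 + 431) = -142*41507/97 = -5893994/97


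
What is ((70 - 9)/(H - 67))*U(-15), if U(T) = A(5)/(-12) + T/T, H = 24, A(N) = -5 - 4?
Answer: -427/172 ≈ -2.4826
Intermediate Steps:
A(N) = -9
U(T) = 7/4 (U(T) = -9/(-12) + T/T = -9*(-1/12) + 1 = 3/4 + 1 = 7/4)
((70 - 9)/(H - 67))*U(-15) = ((70 - 9)/(24 - 67))*(7/4) = (61/(-43))*(7/4) = (61*(-1/43))*(7/4) = -61/43*7/4 = -427/172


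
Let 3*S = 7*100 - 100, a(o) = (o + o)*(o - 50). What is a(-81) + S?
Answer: 21422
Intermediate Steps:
a(o) = 2*o*(-50 + o) (a(o) = (2*o)*(-50 + o) = 2*o*(-50 + o))
S = 200 (S = (7*100 - 100)/3 = (700 - 100)/3 = (⅓)*600 = 200)
a(-81) + S = 2*(-81)*(-50 - 81) + 200 = 2*(-81)*(-131) + 200 = 21222 + 200 = 21422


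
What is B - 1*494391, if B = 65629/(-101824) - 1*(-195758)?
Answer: -30408072221/101824 ≈ -2.9863e+5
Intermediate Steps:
B = 19932796963/101824 (B = 65629*(-1/101824) + 195758 = -65629/101824 + 195758 = 19932796963/101824 ≈ 1.9576e+5)
B - 1*494391 = 19932796963/101824 - 1*494391 = 19932796963/101824 - 494391 = -30408072221/101824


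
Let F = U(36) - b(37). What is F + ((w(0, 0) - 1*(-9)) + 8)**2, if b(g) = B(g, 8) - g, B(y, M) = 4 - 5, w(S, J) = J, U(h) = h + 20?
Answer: 383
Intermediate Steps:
U(h) = 20 + h
B(y, M) = -1
b(g) = -1 - g
F = 94 (F = (20 + 36) - (-1 - 1*37) = 56 - (-1 - 37) = 56 - 1*(-38) = 56 + 38 = 94)
F + ((w(0, 0) - 1*(-9)) + 8)**2 = 94 + ((0 - 1*(-9)) + 8)**2 = 94 + ((0 + 9) + 8)**2 = 94 + (9 + 8)**2 = 94 + 17**2 = 94 + 289 = 383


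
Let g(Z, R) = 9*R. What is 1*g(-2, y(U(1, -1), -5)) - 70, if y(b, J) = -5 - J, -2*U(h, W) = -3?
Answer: -70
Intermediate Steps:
U(h, W) = 3/2 (U(h, W) = -½*(-3) = 3/2)
1*g(-2, y(U(1, -1), -5)) - 70 = 1*(9*(-5 - 1*(-5))) - 70 = 1*(9*(-5 + 5)) - 70 = 1*(9*0) - 70 = 1*0 - 70 = 0 - 70 = -70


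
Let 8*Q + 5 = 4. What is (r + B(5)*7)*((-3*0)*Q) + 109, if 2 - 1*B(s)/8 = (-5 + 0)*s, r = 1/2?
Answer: 109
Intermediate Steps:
r = 1/2 ≈ 0.50000
Q = -1/8 (Q = -5/8 + (1/8)*4 = -5/8 + 1/2 = -1/8 ≈ -0.12500)
B(s) = 16 + 40*s (B(s) = 16 - 8*(-5 + 0)*s = 16 - (-40)*s = 16 + 40*s)
(r + B(5)*7)*((-3*0)*Q) + 109 = (1/2 + (16 + 40*5)*7)*(-3*0*(-1/8)) + 109 = (1/2 + (16 + 200)*7)*(0*(-1/8)) + 109 = (1/2 + 216*7)*0 + 109 = (1/2 + 1512)*0 + 109 = (3025/2)*0 + 109 = 0 + 109 = 109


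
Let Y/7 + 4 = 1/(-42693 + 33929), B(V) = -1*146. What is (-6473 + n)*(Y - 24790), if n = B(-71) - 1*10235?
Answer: 261844898499/626 ≈ 4.1828e+8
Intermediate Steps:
B(V) = -146
Y = -35057/1252 (Y = -28 + 7/(-42693 + 33929) = -28 + 7/(-8764) = -28 + 7*(-1/8764) = -28 - 1/1252 = -35057/1252 ≈ -28.001)
n = -10381 (n = -146 - 1*10235 = -146 - 10235 = -10381)
(-6473 + n)*(Y - 24790) = (-6473 - 10381)*(-35057/1252 - 24790) = -16854*(-31072137/1252) = 261844898499/626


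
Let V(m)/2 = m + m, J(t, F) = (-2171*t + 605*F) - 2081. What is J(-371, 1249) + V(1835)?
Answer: 1566345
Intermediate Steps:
J(t, F) = -2081 - 2171*t + 605*F
V(m) = 4*m (V(m) = 2*(m + m) = 2*(2*m) = 4*m)
J(-371, 1249) + V(1835) = (-2081 - 2171*(-371) + 605*1249) + 4*1835 = (-2081 + 805441 + 755645) + 7340 = 1559005 + 7340 = 1566345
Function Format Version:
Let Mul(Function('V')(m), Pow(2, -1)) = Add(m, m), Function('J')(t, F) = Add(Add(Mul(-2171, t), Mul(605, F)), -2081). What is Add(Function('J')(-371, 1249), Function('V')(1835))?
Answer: 1566345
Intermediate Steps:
Function('J')(t, F) = Add(-2081, Mul(-2171, t), Mul(605, F))
Function('V')(m) = Mul(4, m) (Function('V')(m) = Mul(2, Add(m, m)) = Mul(2, Mul(2, m)) = Mul(4, m))
Add(Function('J')(-371, 1249), Function('V')(1835)) = Add(Add(-2081, Mul(-2171, -371), Mul(605, 1249)), Mul(4, 1835)) = Add(Add(-2081, 805441, 755645), 7340) = Add(1559005, 7340) = 1566345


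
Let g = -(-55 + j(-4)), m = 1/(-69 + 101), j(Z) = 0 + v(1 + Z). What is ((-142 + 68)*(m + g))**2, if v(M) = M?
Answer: 4720926681/256 ≈ 1.8441e+7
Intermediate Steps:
j(Z) = 1 + Z (j(Z) = 0 + (1 + Z) = 1 + Z)
m = 1/32 ≈ 0.031250
g = 58 (g = -(-55 + (1 - 4)) = -(-55 - 3) = -1*(-58) = 58)
((-142 + 68)*(m + g))**2 = ((-142 + 68)*(1/32 + 58))**2 = (-74*1857/32)**2 = (-68709/16)**2 = 4720926681/256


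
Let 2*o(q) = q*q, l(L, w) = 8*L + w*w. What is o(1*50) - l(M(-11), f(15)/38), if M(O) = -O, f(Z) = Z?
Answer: 1677703/1444 ≈ 1161.8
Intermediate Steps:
l(L, w) = w² + 8*L (l(L, w) = 8*L + w² = w² + 8*L)
o(q) = q²/2 (o(q) = (q*q)/2 = q²/2)
o(1*50) - l(M(-11), f(15)/38) = (1*50)²/2 - ((15/38)² + 8*(-1*(-11))) = (½)*50² - ((15*(1/38))² + 8*11) = (½)*2500 - ((15/38)² + 88) = 1250 - (225/1444 + 88) = 1250 - 1*127297/1444 = 1250 - 127297/1444 = 1677703/1444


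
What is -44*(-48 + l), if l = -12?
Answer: 2640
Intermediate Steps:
-44*(-48 + l) = -44*(-48 - 12) = -44*(-60) = 2640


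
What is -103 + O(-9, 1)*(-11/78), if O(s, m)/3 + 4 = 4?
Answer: -103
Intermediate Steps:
O(s, m) = 0 (O(s, m) = -12 + 3*4 = -12 + 12 = 0)
-103 + O(-9, 1)*(-11/78) = -103 + 0*(-11/78) = -103 + 0 = -103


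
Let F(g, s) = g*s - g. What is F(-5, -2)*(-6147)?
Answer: -92205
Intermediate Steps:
F(g, s) = -g + g*s
F(-5, -2)*(-6147) = -5*(-1 - 2)*(-6147) = -5*(-3)*(-6147) = 15*(-6147) = -92205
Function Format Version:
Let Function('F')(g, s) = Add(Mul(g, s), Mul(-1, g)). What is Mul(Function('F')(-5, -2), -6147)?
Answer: -92205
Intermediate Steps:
Function('F')(g, s) = Add(Mul(-1, g), Mul(g, s))
Mul(Function('F')(-5, -2), -6147) = Mul(Mul(-5, Add(-1, -2)), -6147) = Mul(Mul(-5, -3), -6147) = Mul(15, -6147) = -92205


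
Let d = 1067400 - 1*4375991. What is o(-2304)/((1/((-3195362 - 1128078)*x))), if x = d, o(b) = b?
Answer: -32957555726684160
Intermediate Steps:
d = -3308591 (d = 1067400 - 4375991 = -3308591)
x = -3308591
o(-2304)/((1/((-3195362 - 1128078)*x))) = -2304/(1/(-3195362 - 1128078*(-3308591))) = -2304/(-1/3308591/(-4323440)) = -2304/((-1/4323440*(-1/3308591))) = -2304/1/14304494673040 = -2304*14304494673040 = -32957555726684160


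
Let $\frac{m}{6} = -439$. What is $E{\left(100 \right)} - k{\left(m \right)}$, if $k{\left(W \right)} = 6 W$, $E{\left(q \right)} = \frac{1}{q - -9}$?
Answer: $\frac{1722637}{109} \approx 15804.0$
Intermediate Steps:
$m = -2634$ ($m = 6 \left(-439\right) = -2634$)
$E{\left(q \right)} = \frac{1}{9 + q}$ ($E{\left(q \right)} = \frac{1}{q + 9} = \frac{1}{9 + q}$)
$E{\left(100 \right)} - k{\left(m \right)} = \frac{1}{9 + 100} - 6 \left(-2634\right) = \frac{1}{109} - -15804 = \frac{1}{109} + 15804 = \frac{1722637}{109}$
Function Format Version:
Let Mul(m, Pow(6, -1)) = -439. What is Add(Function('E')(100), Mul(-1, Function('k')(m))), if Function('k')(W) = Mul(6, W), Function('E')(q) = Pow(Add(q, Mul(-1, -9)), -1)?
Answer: Rational(1722637, 109) ≈ 15804.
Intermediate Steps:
m = -2634 (m = Mul(6, -439) = -2634)
Function('E')(q) = Pow(Add(9, q), -1) (Function('E')(q) = Pow(Add(q, 9), -1) = Pow(Add(9, q), -1))
Add(Function('E')(100), Mul(-1, Function('k')(m))) = Add(Pow(Add(9, 100), -1), Mul(-1, Mul(6, -2634))) = Add(Pow(109, -1), Mul(-1, -15804)) = Add(Rational(1, 109), 15804) = Rational(1722637, 109)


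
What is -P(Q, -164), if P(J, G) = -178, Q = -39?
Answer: 178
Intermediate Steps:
-P(Q, -164) = -1*(-178) = 178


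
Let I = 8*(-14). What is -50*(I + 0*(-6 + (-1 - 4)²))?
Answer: 5600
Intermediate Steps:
I = -112
-50*(I + 0*(-6 + (-1 - 4)²)) = -50*(-112 + 0*(-6 + (-1 - 4)²)) = -50*(-112 + 0*(-6 + (-5)²)) = -50*(-112 + 0*(-6 + 25)) = -50*(-112 + 0*19) = -50*(-112 + 0) = -50*(-112) = 5600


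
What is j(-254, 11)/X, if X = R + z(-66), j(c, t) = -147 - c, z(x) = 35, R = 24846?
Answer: 107/24881 ≈ 0.0043005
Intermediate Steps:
X = 24881 (X = 24846 + 35 = 24881)
j(-254, 11)/X = (-147 - 1*(-254))/24881 = (-147 + 254)*(1/24881) = 107*(1/24881) = 107/24881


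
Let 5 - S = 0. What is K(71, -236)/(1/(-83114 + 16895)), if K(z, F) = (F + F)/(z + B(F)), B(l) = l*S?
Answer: -31255368/1109 ≈ -28183.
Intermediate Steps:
S = 5 (S = 5 - 1*0 = 5 + 0 = 5)
B(l) = 5*l (B(l) = l*5 = 5*l)
K(z, F) = 2*F/(z + 5*F) (K(z, F) = (F + F)/(z + 5*F) = (2*F)/(z + 5*F) = 2*F/(z + 5*F))
K(71, -236)/(1/(-83114 + 16895)) = (2*(-236)/(71 + 5*(-236)))/(1/(-83114 + 16895)) = (2*(-236)/(71 - 1180))/(1/(-66219)) = (2*(-236)/(-1109))/(-1/66219) = (2*(-236)*(-1/1109))*(-66219) = (472/1109)*(-66219) = -31255368/1109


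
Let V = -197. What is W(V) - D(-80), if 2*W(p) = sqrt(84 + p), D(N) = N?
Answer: 80 + I*sqrt(113)/2 ≈ 80.0 + 5.3151*I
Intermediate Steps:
W(p) = sqrt(84 + p)/2
W(V) - D(-80) = sqrt(84 - 197)/2 - 1*(-80) = sqrt(-113)/2 + 80 = (I*sqrt(113))/2 + 80 = I*sqrt(113)/2 + 80 = 80 + I*sqrt(113)/2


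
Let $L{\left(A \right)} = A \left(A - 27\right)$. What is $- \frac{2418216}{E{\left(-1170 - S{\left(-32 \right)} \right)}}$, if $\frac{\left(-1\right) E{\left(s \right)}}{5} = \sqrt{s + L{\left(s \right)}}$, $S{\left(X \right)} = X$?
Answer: $\frac{201518 \sqrt{331158}}{275965} \approx 420.22$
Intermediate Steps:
$L{\left(A \right)} = A \left(-27 + A\right)$
$E{\left(s \right)} = - 5 \sqrt{s + s \left(-27 + s\right)}$
$- \frac{2418216}{E{\left(-1170 - S{\left(-32 \right)} \right)}} = - \frac{2418216}{\left(-5\right) \sqrt{\left(-1170 - -32\right) \left(-26 - 1138\right)}} = - \frac{2418216}{\left(-5\right) \sqrt{\left(-1170 + 32\right) \left(-26 + \left(-1170 + 32\right)\right)}} = - \frac{2418216}{\left(-5\right) \sqrt{- 1138 \left(-26 - 1138\right)}} = - \frac{2418216}{\left(-5\right) \sqrt{\left(-1138\right) \left(-1164\right)}} = - \frac{2418216}{\left(-5\right) \sqrt{1324632}} = - \frac{2418216}{\left(-5\right) 2 \sqrt{331158}} = - \frac{2418216}{\left(-10\right) \sqrt{331158}} = - 2418216 \left(- \frac{\sqrt{331158}}{3311580}\right) = \frac{201518 \sqrt{331158}}{275965}$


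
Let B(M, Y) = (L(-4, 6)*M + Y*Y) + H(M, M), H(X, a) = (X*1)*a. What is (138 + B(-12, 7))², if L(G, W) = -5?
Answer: 152881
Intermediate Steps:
H(X, a) = X*a
B(M, Y) = M² + Y² - 5*M (B(M, Y) = (-5*M + Y*Y) + M*M = (-5*M + Y²) + M² = (Y² - 5*M) + M² = M² + Y² - 5*M)
(138 + B(-12, 7))² = (138 + ((-12)² + 7² - 5*(-12)))² = (138 + (144 + 49 + 60))² = (138 + 253)² = 391² = 152881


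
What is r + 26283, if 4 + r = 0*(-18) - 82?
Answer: 26197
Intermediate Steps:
r = -86 (r = -4 + (0*(-18) - 82) = -4 + (0 - 82) = -4 - 82 = -86)
r + 26283 = -86 + 26283 = 26197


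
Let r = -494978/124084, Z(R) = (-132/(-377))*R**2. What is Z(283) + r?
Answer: 655799086063/23389834 ≈ 28038.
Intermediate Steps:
Z(R) = 132*R**2/377 (Z(R) = (-132*(-1/377))*R**2 = 132*R**2/377)
r = -247489/62042 (r = -494978*1/124084 = -247489/62042 ≈ -3.9891)
Z(283) + r = (132/377)*283**2 - 247489/62042 = (132/377)*80089 - 247489/62042 = 10571748/377 - 247489/62042 = 655799086063/23389834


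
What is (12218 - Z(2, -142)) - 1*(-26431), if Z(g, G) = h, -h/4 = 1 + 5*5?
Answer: 38753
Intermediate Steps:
h = -104 (h = -4*(1 + 5*5) = -4*(1 + 25) = -4*26 = -104)
Z(g, G) = -104
(12218 - Z(2, -142)) - 1*(-26431) = (12218 - 1*(-104)) - 1*(-26431) = (12218 + 104) + 26431 = 12322 + 26431 = 38753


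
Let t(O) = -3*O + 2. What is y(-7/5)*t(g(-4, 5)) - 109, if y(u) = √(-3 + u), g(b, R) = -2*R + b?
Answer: -109 + 44*I*√110/5 ≈ -109.0 + 92.295*I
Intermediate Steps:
g(b, R) = b - 2*R
t(O) = 2 - 3*O
y(-7/5)*t(g(-4, 5)) - 109 = √(-3 - 7/5)*(2 - 3*(-4 - 2*5)) - 109 = √(-3 - 7*⅕)*(2 - 3*(-4 - 10)) - 109 = √(-3 - 7/5)*(2 - 3*(-14)) - 109 = √(-22/5)*(2 + 42) - 109 = (I*√110/5)*44 - 109 = 44*I*√110/5 - 109 = -109 + 44*I*√110/5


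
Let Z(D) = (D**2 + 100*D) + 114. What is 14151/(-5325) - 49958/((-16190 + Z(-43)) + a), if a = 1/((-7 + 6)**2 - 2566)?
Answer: 1646203099/42175558450 ≈ 0.039032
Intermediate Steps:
Z(D) = 114 + D**2 + 100*D
a = -1/2565 (a = 1/((-1)**2 - 2566) = 1/(1 - 2566) = 1/(-2565) = -1/2565 ≈ -0.00038986)
14151/(-5325) - 49958/((-16190 + Z(-43)) + a) = 14151/(-5325) - 49958/((-16190 + (114 + (-43)**2 + 100*(-43))) - 1/2565) = 14151*(-1/5325) - 49958/((-16190 + (114 + 1849 - 4300)) - 1/2565) = -4717/1775 - 49958/((-16190 - 2337) - 1/2565) = -4717/1775 - 49958/(-18527 - 1/2565) = -4717/1775 - 49958/(-47521756/2565) = -4717/1775 - 49958*(-2565/47521756) = -4717/1775 + 64071135/23760878 = 1646203099/42175558450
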